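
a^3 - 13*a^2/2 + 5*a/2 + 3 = (a - 6)*(a - 1)*(a + 1/2)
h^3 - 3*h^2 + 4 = (h - 2)^2*(h + 1)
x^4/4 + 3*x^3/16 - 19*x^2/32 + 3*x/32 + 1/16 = (x/4 + 1/2)*(x - 1)*(x - 1/2)*(x + 1/4)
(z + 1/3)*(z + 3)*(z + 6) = z^3 + 28*z^2/3 + 21*z + 6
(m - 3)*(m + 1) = m^2 - 2*m - 3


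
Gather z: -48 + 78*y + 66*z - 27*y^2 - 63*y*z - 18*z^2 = -27*y^2 + 78*y - 18*z^2 + z*(66 - 63*y) - 48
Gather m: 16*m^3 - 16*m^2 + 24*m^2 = 16*m^3 + 8*m^2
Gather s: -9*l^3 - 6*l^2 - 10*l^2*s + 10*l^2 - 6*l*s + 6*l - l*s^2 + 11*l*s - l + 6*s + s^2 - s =-9*l^3 + 4*l^2 + 5*l + s^2*(1 - l) + s*(-10*l^2 + 5*l + 5)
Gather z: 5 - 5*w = 5 - 5*w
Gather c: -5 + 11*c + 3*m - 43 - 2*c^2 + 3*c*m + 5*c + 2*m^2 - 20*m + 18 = -2*c^2 + c*(3*m + 16) + 2*m^2 - 17*m - 30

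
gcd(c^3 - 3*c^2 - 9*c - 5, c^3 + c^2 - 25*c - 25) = c^2 - 4*c - 5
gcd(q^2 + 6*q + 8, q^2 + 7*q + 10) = q + 2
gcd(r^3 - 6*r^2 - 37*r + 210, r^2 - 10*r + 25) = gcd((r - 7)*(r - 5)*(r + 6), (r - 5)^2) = r - 5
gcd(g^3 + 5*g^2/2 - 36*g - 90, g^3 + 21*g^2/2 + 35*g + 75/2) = g + 5/2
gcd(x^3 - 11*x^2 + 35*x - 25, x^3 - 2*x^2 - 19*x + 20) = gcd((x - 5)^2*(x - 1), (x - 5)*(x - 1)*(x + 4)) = x^2 - 6*x + 5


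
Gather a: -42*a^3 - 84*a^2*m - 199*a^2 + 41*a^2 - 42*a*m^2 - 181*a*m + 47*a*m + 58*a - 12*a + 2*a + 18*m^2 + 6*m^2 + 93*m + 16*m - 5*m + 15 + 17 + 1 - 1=-42*a^3 + a^2*(-84*m - 158) + a*(-42*m^2 - 134*m + 48) + 24*m^2 + 104*m + 32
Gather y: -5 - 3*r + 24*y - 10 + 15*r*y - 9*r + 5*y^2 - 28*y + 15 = -12*r + 5*y^2 + y*(15*r - 4)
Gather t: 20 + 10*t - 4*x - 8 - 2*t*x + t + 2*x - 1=t*(11 - 2*x) - 2*x + 11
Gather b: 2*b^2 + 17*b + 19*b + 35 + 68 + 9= 2*b^2 + 36*b + 112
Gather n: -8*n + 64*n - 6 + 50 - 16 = 56*n + 28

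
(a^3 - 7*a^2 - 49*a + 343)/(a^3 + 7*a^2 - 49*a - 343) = (a - 7)/(a + 7)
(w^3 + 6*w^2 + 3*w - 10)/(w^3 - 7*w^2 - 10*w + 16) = (w + 5)/(w - 8)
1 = 1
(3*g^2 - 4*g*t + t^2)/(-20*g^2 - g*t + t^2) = (-3*g^2 + 4*g*t - t^2)/(20*g^2 + g*t - t^2)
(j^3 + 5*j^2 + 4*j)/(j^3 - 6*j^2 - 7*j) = (j + 4)/(j - 7)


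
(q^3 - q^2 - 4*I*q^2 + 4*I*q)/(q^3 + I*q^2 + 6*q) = (q^2 - q - 4*I*q + 4*I)/(q^2 + I*q + 6)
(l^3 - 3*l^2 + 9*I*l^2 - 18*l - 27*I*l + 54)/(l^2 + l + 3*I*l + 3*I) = (l^2 + l*(-3 + 6*I) - 18*I)/(l + 1)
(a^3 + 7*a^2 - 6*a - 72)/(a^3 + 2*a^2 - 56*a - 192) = (a - 3)/(a - 8)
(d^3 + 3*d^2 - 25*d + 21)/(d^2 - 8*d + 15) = (d^2 + 6*d - 7)/(d - 5)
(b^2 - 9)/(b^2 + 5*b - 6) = (b^2 - 9)/(b^2 + 5*b - 6)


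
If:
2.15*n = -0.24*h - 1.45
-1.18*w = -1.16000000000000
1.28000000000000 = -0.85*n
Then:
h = 7.45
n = -1.51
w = 0.98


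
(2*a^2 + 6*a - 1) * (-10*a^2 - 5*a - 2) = -20*a^4 - 70*a^3 - 24*a^2 - 7*a + 2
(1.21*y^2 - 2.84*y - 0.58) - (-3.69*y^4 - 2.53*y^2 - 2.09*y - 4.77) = 3.69*y^4 + 3.74*y^2 - 0.75*y + 4.19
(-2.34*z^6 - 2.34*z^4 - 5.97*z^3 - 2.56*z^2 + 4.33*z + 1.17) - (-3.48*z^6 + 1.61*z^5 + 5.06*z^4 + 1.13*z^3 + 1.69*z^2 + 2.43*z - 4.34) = 1.14*z^6 - 1.61*z^5 - 7.4*z^4 - 7.1*z^3 - 4.25*z^2 + 1.9*z + 5.51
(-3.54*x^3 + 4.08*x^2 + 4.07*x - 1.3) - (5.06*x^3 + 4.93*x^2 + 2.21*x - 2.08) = -8.6*x^3 - 0.85*x^2 + 1.86*x + 0.78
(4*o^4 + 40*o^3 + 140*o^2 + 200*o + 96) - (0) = 4*o^4 + 40*o^3 + 140*o^2 + 200*o + 96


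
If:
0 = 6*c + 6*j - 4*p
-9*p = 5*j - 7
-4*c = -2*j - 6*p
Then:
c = 11/8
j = -5/8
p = 9/8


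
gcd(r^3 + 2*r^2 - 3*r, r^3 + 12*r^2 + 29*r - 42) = r - 1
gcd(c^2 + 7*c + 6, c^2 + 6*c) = c + 6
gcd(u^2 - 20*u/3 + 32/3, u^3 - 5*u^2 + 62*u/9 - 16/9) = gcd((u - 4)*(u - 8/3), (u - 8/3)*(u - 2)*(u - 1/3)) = u - 8/3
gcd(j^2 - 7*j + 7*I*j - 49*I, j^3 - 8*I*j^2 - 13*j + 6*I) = 1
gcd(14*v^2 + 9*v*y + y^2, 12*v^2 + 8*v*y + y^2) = 2*v + y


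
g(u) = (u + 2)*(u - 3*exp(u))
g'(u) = u + (1 - 3*exp(u))*(u + 2) - 3*exp(u)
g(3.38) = -455.86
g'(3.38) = -553.40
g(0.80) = -16.45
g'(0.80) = -21.77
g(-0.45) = -3.66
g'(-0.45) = -3.78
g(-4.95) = 14.67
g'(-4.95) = -7.86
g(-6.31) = 27.22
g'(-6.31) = -10.60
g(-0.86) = -2.43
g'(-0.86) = -2.44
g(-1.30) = -1.48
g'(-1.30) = -1.99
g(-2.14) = 0.35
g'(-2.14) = -2.58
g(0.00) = -6.00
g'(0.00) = -7.00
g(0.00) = -6.00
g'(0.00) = -7.00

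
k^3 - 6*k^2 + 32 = (k - 4)^2*(k + 2)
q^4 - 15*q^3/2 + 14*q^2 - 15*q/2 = q*(q - 5)*(q - 3/2)*(q - 1)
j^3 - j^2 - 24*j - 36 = (j - 6)*(j + 2)*(j + 3)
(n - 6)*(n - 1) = n^2 - 7*n + 6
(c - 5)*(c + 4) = c^2 - c - 20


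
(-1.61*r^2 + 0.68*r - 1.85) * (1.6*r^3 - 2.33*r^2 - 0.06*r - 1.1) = -2.576*r^5 + 4.8393*r^4 - 4.4478*r^3 + 6.0407*r^2 - 0.637*r + 2.035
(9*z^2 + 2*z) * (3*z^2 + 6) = 27*z^4 + 6*z^3 + 54*z^2 + 12*z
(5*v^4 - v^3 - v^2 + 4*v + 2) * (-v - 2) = -5*v^5 - 9*v^4 + 3*v^3 - 2*v^2 - 10*v - 4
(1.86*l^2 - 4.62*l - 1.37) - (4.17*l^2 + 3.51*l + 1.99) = -2.31*l^2 - 8.13*l - 3.36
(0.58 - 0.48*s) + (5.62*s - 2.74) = 5.14*s - 2.16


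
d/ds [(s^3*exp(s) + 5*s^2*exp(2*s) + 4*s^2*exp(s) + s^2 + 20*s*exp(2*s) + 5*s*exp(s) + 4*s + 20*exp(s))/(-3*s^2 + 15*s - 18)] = (-s^5*exp(s) - 10*s^4*exp(2*s) + 10*s^3*exp(2*s) + 19*s^3*exp(s) + 185*s^2*exp(2*s) - 12*s^2*exp(s) + 9*s^2 - 300*s*exp(2*s) + 62*s*exp(s) - 12*s - 120*exp(2*s) - 250*exp(s) - 24)/(3*(s^4 - 10*s^3 + 37*s^2 - 60*s + 36))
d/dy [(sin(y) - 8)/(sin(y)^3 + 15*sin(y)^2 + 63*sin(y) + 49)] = (23*sin(y) + cos(2*y) + 78)*cos(y)/((sin(y) + 1)^2*(sin(y) + 7)^3)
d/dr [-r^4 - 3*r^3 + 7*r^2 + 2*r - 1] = -4*r^3 - 9*r^2 + 14*r + 2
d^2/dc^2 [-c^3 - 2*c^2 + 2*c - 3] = -6*c - 4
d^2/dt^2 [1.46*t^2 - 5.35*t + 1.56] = 2.92000000000000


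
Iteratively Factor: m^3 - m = (m - 1)*(m^2 + m) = m*(m - 1)*(m + 1)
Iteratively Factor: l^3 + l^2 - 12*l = (l)*(l^2 + l - 12) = l*(l - 3)*(l + 4)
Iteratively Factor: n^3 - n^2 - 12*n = (n + 3)*(n^2 - 4*n) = (n - 4)*(n + 3)*(n)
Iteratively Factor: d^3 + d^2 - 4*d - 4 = (d - 2)*(d^2 + 3*d + 2) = (d - 2)*(d + 2)*(d + 1)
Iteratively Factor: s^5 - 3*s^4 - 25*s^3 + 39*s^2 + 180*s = (s + 3)*(s^4 - 6*s^3 - 7*s^2 + 60*s) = (s + 3)^2*(s^3 - 9*s^2 + 20*s) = (s - 4)*(s + 3)^2*(s^2 - 5*s) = (s - 5)*(s - 4)*(s + 3)^2*(s)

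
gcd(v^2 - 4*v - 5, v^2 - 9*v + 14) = 1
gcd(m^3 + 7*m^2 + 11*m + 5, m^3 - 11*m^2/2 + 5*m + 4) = 1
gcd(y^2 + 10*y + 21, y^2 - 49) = y + 7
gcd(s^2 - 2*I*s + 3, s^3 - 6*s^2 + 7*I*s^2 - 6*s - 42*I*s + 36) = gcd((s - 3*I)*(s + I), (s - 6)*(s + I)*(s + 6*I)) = s + I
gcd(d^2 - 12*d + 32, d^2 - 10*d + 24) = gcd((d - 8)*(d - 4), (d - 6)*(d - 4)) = d - 4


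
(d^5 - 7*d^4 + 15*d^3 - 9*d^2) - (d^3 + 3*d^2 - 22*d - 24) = d^5 - 7*d^4 + 14*d^3 - 12*d^2 + 22*d + 24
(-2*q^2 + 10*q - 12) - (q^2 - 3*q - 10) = -3*q^2 + 13*q - 2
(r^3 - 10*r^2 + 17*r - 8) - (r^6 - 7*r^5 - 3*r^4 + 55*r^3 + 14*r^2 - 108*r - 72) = -r^6 + 7*r^5 + 3*r^4 - 54*r^3 - 24*r^2 + 125*r + 64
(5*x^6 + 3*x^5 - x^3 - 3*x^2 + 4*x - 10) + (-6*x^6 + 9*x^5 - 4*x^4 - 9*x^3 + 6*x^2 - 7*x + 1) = -x^6 + 12*x^5 - 4*x^4 - 10*x^3 + 3*x^2 - 3*x - 9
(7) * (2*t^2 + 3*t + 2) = 14*t^2 + 21*t + 14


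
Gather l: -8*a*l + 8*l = l*(8 - 8*a)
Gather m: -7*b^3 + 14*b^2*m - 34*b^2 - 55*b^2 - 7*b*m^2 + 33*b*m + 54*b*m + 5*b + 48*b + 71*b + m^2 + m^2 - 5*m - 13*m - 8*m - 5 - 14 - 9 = -7*b^3 - 89*b^2 + 124*b + m^2*(2 - 7*b) + m*(14*b^2 + 87*b - 26) - 28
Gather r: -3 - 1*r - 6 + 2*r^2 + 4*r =2*r^2 + 3*r - 9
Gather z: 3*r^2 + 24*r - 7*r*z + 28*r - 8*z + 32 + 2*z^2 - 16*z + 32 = 3*r^2 + 52*r + 2*z^2 + z*(-7*r - 24) + 64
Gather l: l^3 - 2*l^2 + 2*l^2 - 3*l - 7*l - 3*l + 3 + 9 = l^3 - 13*l + 12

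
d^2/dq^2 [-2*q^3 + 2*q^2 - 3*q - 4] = 4 - 12*q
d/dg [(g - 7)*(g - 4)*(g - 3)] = 3*g^2 - 28*g + 61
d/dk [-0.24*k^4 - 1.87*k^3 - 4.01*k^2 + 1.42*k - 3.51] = -0.96*k^3 - 5.61*k^2 - 8.02*k + 1.42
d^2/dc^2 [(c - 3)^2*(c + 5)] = 6*c - 2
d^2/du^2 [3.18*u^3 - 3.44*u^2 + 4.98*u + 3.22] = 19.08*u - 6.88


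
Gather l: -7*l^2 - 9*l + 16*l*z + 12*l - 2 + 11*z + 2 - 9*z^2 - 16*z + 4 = -7*l^2 + l*(16*z + 3) - 9*z^2 - 5*z + 4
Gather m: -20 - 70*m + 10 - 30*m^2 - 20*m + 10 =-30*m^2 - 90*m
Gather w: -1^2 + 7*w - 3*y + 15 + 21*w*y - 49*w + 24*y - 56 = w*(21*y - 42) + 21*y - 42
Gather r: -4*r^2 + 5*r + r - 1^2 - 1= -4*r^2 + 6*r - 2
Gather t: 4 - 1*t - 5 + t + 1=0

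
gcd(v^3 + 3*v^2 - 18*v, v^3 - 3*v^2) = v^2 - 3*v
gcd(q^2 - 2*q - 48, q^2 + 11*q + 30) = q + 6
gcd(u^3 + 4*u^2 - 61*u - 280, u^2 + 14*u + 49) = u + 7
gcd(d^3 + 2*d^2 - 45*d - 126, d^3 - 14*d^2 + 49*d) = d - 7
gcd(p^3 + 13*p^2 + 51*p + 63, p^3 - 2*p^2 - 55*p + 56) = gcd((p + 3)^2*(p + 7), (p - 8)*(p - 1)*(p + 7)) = p + 7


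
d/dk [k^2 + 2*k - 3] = 2*k + 2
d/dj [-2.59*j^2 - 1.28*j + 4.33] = -5.18*j - 1.28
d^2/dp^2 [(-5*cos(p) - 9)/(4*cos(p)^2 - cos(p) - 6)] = (-180*(1 - cos(2*p))^2*cos(p) - 149*(1 - cos(2*p))^2 + 79*cos(p) - 1171*cos(2*p)/2 - 273*cos(3*p) + 40*cos(5*p) + 801/2)/(cos(p) - 2*cos(2*p) + 4)^3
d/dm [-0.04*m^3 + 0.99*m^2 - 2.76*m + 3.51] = -0.12*m^2 + 1.98*m - 2.76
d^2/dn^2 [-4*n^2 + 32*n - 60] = -8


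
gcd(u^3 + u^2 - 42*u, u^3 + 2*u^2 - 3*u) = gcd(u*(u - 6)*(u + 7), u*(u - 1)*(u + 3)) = u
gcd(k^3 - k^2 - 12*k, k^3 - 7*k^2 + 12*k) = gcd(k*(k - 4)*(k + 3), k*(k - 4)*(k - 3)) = k^2 - 4*k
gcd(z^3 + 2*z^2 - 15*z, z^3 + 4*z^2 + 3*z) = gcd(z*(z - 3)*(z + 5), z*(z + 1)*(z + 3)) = z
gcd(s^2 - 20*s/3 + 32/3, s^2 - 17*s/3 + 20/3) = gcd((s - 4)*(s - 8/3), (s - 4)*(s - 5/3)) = s - 4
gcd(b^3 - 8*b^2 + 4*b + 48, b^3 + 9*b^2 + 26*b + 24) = b + 2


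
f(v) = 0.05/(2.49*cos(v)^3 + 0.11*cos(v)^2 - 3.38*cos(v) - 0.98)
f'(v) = 0.05*(7.47*sin(v)*cos(v)^2 + 0.22*sin(v)*cos(v) - 3.38*sin(v))/(2.49*cos(v)^3 + 0.11*cos(v)^2 - 3.38*cos(v) - 0.98)^2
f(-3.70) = 0.11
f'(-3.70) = 0.24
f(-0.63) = -0.02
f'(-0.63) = -0.01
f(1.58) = -0.05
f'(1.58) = -0.19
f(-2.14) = 0.10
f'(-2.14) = 0.24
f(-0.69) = -0.02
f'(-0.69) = -0.01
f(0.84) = -0.02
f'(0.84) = 0.00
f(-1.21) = -0.02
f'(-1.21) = 0.03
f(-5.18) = -0.02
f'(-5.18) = -0.02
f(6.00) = -0.03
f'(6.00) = -0.01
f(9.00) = 0.16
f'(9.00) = 0.57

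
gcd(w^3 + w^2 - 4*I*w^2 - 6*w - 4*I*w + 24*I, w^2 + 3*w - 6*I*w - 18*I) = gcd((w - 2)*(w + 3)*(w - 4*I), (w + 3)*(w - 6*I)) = w + 3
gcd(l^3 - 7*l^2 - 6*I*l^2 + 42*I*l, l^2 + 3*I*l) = l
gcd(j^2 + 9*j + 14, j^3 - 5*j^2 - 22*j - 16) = j + 2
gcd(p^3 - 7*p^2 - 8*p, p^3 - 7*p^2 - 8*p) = p^3 - 7*p^2 - 8*p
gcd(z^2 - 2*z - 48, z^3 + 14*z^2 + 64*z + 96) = z + 6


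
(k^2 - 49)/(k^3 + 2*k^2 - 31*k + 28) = (k - 7)/(k^2 - 5*k + 4)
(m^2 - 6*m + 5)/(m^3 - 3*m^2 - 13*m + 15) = 1/(m + 3)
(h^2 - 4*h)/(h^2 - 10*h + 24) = h/(h - 6)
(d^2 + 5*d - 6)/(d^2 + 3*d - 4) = (d + 6)/(d + 4)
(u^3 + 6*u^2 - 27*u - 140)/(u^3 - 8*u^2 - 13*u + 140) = (u + 7)/(u - 7)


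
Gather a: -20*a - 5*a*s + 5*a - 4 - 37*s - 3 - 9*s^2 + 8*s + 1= a*(-5*s - 15) - 9*s^2 - 29*s - 6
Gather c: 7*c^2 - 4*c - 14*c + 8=7*c^2 - 18*c + 8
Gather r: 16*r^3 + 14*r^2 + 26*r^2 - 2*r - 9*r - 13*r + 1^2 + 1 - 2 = 16*r^3 + 40*r^2 - 24*r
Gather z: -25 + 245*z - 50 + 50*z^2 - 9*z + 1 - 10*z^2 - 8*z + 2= 40*z^2 + 228*z - 72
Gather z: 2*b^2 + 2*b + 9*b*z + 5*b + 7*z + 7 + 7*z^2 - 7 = 2*b^2 + 7*b + 7*z^2 + z*(9*b + 7)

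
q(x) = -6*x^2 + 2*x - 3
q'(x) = 2 - 12*x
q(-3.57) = -86.61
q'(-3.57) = 44.84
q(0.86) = -5.72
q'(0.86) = -8.32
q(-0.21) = -3.68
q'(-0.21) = 4.52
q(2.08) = -24.80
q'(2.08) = -22.96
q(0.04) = -2.93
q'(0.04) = 1.52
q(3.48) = -68.70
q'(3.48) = -39.76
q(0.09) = -2.87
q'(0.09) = 0.92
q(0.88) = -5.89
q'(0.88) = -8.56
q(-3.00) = -63.00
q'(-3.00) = 38.00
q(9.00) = -471.00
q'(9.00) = -106.00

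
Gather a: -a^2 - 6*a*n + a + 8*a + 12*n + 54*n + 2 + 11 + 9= -a^2 + a*(9 - 6*n) + 66*n + 22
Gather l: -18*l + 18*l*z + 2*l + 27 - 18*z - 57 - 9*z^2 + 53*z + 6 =l*(18*z - 16) - 9*z^2 + 35*z - 24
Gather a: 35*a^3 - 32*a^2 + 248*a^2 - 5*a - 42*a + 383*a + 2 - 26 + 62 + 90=35*a^3 + 216*a^2 + 336*a + 128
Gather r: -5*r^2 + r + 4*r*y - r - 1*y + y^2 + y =-5*r^2 + 4*r*y + y^2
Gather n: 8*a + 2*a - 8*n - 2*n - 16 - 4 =10*a - 10*n - 20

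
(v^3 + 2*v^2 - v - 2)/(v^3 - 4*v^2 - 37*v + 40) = (v^2 + 3*v + 2)/(v^2 - 3*v - 40)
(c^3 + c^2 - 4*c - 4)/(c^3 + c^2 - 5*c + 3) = (c^3 + c^2 - 4*c - 4)/(c^3 + c^2 - 5*c + 3)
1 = 1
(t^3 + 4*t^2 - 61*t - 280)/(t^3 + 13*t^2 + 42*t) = (t^2 - 3*t - 40)/(t*(t + 6))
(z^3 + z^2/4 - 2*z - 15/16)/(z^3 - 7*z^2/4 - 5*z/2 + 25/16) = (4*z^2 - 4*z - 3)/(4*z^2 - 12*z + 5)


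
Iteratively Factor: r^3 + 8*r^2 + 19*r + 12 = (r + 3)*(r^2 + 5*r + 4) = (r + 3)*(r + 4)*(r + 1)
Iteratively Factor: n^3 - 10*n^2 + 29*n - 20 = (n - 4)*(n^2 - 6*n + 5) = (n - 4)*(n - 1)*(n - 5)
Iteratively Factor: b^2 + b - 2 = (b + 2)*(b - 1)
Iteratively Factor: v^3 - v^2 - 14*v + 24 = (v + 4)*(v^2 - 5*v + 6) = (v - 2)*(v + 4)*(v - 3)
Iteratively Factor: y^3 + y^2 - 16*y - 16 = (y + 4)*(y^2 - 3*y - 4) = (y + 1)*(y + 4)*(y - 4)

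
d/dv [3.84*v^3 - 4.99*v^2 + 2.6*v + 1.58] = 11.52*v^2 - 9.98*v + 2.6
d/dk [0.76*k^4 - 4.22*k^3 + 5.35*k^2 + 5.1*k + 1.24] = 3.04*k^3 - 12.66*k^2 + 10.7*k + 5.1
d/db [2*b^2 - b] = 4*b - 1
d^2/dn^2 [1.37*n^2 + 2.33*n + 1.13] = 2.74000000000000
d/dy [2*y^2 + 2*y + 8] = 4*y + 2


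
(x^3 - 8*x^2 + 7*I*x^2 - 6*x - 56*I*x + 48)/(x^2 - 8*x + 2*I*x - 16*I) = (x^2 + 7*I*x - 6)/(x + 2*I)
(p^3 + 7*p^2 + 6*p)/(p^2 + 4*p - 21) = p*(p^2 + 7*p + 6)/(p^2 + 4*p - 21)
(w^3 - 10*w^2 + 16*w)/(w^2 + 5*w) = (w^2 - 10*w + 16)/(w + 5)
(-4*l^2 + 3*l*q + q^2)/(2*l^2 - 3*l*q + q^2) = (4*l + q)/(-2*l + q)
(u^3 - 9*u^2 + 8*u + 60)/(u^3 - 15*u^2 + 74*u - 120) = (u + 2)/(u - 4)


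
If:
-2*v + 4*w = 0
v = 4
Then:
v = 4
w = 2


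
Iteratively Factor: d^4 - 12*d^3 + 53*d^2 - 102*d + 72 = (d - 4)*(d^3 - 8*d^2 + 21*d - 18) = (d - 4)*(d - 2)*(d^2 - 6*d + 9) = (d - 4)*(d - 3)*(d - 2)*(d - 3)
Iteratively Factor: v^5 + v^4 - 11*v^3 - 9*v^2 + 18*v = (v - 1)*(v^4 + 2*v^3 - 9*v^2 - 18*v) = (v - 1)*(v + 2)*(v^3 - 9*v) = (v - 3)*(v - 1)*(v + 2)*(v^2 + 3*v) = (v - 3)*(v - 1)*(v + 2)*(v + 3)*(v)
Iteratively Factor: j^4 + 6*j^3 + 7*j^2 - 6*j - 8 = (j - 1)*(j^3 + 7*j^2 + 14*j + 8) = (j - 1)*(j + 2)*(j^2 + 5*j + 4) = (j - 1)*(j + 1)*(j + 2)*(j + 4)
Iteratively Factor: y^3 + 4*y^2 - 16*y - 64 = (y + 4)*(y^2 - 16) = (y + 4)^2*(y - 4)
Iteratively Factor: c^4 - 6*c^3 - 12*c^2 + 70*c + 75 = (c - 5)*(c^3 - c^2 - 17*c - 15) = (c - 5)^2*(c^2 + 4*c + 3) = (c - 5)^2*(c + 3)*(c + 1)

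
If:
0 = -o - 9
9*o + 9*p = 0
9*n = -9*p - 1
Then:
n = -82/9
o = -9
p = 9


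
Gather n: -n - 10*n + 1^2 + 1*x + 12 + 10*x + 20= -11*n + 11*x + 33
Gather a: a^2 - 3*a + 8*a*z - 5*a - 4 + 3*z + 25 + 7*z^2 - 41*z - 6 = a^2 + a*(8*z - 8) + 7*z^2 - 38*z + 15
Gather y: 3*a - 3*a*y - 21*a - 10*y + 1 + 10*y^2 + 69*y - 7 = -18*a + 10*y^2 + y*(59 - 3*a) - 6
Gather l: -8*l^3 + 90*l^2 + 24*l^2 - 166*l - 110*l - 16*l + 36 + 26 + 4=-8*l^3 + 114*l^2 - 292*l + 66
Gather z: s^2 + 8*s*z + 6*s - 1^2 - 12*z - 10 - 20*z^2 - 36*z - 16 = s^2 + 6*s - 20*z^2 + z*(8*s - 48) - 27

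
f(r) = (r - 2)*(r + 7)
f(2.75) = 7.31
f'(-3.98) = -2.96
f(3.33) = 13.74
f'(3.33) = 11.66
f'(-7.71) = -10.42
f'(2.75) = 10.50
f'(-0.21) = 4.58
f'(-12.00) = -19.00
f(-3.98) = -18.06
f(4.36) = 26.81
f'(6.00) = 17.00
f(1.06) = -7.58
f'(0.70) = 6.40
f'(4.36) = 13.72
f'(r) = 2*r + 5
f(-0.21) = -15.01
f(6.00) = 52.00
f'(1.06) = 7.12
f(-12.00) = 70.00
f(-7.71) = 6.89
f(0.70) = -10.01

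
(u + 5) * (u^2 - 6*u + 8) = u^3 - u^2 - 22*u + 40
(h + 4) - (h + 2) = 2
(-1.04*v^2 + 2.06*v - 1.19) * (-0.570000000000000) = 0.5928*v^2 - 1.1742*v + 0.6783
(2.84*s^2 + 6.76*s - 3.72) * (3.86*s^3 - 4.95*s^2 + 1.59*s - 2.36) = 10.9624*s^5 + 12.0356*s^4 - 43.3056*s^3 + 22.46*s^2 - 21.8684*s + 8.7792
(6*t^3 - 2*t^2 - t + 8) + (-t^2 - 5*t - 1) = 6*t^3 - 3*t^2 - 6*t + 7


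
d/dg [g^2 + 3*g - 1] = 2*g + 3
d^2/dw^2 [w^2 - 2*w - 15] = 2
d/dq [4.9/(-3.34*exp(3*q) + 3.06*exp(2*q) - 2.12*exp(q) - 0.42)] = (49.098*exp(2*q) - 29.988*exp(q) + 10.388)*exp(q)/(3.34*exp(3*q) - 3.06*exp(2*q) + 2.12*exp(q) + 0.42)^2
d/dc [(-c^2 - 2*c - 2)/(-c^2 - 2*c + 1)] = -(6*c + 6)/(c^2 + 2*c - 1)^2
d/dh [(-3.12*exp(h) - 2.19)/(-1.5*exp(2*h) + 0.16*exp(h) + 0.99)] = (-(3.0*exp(h) - 0.16)*(3.12*exp(h) + 2.19) + 4.68*exp(2*h) - 0.4992*exp(h) - 3.0888)*exp(h)/(-1.5*exp(2*h) + 0.16*exp(h) + 0.99)^2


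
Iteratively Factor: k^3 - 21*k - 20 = (k + 1)*(k^2 - k - 20) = (k + 1)*(k + 4)*(k - 5)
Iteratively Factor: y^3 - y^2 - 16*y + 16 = (y - 1)*(y^2 - 16) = (y - 1)*(y + 4)*(y - 4)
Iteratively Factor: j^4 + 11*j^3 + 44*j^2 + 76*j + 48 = (j + 3)*(j^3 + 8*j^2 + 20*j + 16) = (j + 2)*(j + 3)*(j^2 + 6*j + 8) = (j + 2)^2*(j + 3)*(j + 4)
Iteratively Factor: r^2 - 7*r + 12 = (r - 4)*(r - 3)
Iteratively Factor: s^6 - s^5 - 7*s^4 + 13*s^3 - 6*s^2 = (s - 1)*(s^5 - 7*s^3 + 6*s^2) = (s - 1)*(s + 3)*(s^4 - 3*s^3 + 2*s^2) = (s - 2)*(s - 1)*(s + 3)*(s^3 - s^2) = (s - 2)*(s - 1)^2*(s + 3)*(s^2) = s*(s - 2)*(s - 1)^2*(s + 3)*(s)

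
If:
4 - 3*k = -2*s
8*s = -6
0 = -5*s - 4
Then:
No Solution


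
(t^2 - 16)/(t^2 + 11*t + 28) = (t - 4)/(t + 7)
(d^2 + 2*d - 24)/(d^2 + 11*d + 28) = (d^2 + 2*d - 24)/(d^2 + 11*d + 28)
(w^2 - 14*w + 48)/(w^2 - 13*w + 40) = (w - 6)/(w - 5)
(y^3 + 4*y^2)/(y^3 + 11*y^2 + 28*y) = y/(y + 7)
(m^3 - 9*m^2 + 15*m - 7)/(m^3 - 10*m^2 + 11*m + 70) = (m^2 - 2*m + 1)/(m^2 - 3*m - 10)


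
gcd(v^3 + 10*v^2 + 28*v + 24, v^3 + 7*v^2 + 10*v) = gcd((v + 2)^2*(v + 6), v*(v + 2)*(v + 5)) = v + 2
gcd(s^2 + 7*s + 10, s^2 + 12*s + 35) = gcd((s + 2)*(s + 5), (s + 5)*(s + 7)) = s + 5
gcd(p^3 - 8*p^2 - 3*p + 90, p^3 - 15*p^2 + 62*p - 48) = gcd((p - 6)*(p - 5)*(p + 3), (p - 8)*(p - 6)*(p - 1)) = p - 6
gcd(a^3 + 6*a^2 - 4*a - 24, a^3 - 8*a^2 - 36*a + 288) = a + 6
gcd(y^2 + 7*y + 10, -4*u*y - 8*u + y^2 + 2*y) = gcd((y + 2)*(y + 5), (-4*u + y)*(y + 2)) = y + 2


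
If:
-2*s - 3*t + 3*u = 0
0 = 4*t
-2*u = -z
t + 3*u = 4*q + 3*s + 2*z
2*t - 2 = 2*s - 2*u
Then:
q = 11/4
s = -3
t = 0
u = -2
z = -4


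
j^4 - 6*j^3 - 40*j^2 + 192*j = j*(j - 8)*(j - 4)*(j + 6)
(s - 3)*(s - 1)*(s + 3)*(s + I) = s^4 - s^3 + I*s^3 - 9*s^2 - I*s^2 + 9*s - 9*I*s + 9*I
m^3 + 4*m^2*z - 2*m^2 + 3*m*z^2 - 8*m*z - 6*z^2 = (m - 2)*(m + z)*(m + 3*z)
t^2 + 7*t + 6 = (t + 1)*(t + 6)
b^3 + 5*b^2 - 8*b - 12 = (b - 2)*(b + 1)*(b + 6)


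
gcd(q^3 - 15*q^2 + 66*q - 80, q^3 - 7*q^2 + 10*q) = q^2 - 7*q + 10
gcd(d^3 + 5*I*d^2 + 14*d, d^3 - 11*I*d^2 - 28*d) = d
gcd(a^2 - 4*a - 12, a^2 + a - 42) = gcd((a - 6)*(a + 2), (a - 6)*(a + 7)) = a - 6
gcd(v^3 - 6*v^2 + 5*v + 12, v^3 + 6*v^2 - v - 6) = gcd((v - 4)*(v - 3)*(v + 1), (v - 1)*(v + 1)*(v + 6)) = v + 1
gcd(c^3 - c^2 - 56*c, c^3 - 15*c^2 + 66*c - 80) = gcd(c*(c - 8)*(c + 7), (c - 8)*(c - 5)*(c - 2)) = c - 8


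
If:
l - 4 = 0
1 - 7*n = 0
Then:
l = 4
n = 1/7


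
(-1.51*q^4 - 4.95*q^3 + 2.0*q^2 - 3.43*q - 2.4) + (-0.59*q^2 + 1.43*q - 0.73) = -1.51*q^4 - 4.95*q^3 + 1.41*q^2 - 2.0*q - 3.13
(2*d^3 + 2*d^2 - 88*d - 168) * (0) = 0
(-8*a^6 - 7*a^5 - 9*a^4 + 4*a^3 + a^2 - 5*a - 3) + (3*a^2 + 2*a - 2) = -8*a^6 - 7*a^5 - 9*a^4 + 4*a^3 + 4*a^2 - 3*a - 5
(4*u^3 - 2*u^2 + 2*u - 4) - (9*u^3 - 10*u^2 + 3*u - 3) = -5*u^3 + 8*u^2 - u - 1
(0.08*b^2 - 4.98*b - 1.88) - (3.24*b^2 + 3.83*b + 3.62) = -3.16*b^2 - 8.81*b - 5.5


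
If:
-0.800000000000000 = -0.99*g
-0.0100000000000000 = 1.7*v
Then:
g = 0.81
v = -0.01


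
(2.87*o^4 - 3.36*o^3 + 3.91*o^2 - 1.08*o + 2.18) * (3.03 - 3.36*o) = -9.6432*o^5 + 19.9857*o^4 - 23.3184*o^3 + 15.4761*o^2 - 10.5972*o + 6.6054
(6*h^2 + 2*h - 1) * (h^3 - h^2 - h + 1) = 6*h^5 - 4*h^4 - 9*h^3 + 5*h^2 + 3*h - 1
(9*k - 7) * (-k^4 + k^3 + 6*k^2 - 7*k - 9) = -9*k^5 + 16*k^4 + 47*k^3 - 105*k^2 - 32*k + 63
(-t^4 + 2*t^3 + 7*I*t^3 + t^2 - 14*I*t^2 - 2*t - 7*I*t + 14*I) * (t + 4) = -t^5 - 2*t^4 + 7*I*t^4 + 9*t^3 + 14*I*t^3 + 2*t^2 - 63*I*t^2 - 8*t - 14*I*t + 56*I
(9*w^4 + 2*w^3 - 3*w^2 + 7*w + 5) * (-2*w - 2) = -18*w^5 - 22*w^4 + 2*w^3 - 8*w^2 - 24*w - 10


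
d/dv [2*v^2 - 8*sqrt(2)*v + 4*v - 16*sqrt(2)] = 4*v - 8*sqrt(2) + 4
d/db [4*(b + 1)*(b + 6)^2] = 4*(b + 6)*(3*b + 8)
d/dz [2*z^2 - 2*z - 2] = 4*z - 2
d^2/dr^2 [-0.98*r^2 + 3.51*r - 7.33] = -1.96000000000000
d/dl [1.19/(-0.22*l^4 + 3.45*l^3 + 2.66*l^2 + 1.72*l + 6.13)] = (1.0472*l^3 - 12.3165*l^2 - 6.3308*l - 2.0468)/(-0.22*l^4 + 3.45*l^3 + 2.66*l^2 + 1.72*l + 6.13)^2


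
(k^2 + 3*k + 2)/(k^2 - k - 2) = (k + 2)/(k - 2)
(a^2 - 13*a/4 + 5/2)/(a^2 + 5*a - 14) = (a - 5/4)/(a + 7)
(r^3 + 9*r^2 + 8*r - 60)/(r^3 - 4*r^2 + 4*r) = (r^2 + 11*r + 30)/(r*(r - 2))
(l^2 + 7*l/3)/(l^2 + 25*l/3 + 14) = l/(l + 6)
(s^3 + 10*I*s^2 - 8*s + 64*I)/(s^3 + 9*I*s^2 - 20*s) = (s^2 + 6*I*s + 16)/(s*(s + 5*I))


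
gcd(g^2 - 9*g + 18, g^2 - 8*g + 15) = g - 3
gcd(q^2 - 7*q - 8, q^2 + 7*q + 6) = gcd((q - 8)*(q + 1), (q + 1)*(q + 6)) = q + 1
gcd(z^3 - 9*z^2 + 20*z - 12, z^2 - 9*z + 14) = z - 2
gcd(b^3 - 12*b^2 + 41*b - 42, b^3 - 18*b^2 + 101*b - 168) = b^2 - 10*b + 21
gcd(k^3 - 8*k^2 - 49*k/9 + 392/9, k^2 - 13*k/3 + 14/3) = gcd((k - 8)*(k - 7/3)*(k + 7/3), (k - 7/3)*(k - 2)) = k - 7/3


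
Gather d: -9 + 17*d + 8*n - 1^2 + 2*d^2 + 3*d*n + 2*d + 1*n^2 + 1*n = 2*d^2 + d*(3*n + 19) + n^2 + 9*n - 10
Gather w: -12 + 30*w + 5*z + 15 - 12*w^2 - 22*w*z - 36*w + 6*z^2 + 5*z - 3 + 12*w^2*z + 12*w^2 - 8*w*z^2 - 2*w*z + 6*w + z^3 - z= 12*w^2*z + w*(-8*z^2 - 24*z) + z^3 + 6*z^2 + 9*z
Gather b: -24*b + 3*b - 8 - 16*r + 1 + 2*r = -21*b - 14*r - 7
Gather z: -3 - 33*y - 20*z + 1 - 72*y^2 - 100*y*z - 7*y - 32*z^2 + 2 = -72*y^2 - 40*y - 32*z^2 + z*(-100*y - 20)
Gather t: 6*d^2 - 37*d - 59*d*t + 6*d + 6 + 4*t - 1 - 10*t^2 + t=6*d^2 - 31*d - 10*t^2 + t*(5 - 59*d) + 5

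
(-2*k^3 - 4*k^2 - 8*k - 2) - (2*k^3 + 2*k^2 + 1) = -4*k^3 - 6*k^2 - 8*k - 3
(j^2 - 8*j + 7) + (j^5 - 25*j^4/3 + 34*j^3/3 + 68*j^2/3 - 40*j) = j^5 - 25*j^4/3 + 34*j^3/3 + 71*j^2/3 - 48*j + 7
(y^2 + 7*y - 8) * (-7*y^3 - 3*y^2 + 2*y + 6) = -7*y^5 - 52*y^4 + 37*y^3 + 44*y^2 + 26*y - 48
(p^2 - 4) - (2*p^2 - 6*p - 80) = -p^2 + 6*p + 76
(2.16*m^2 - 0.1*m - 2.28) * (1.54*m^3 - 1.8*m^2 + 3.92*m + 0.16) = 3.3264*m^5 - 4.042*m^4 + 5.136*m^3 + 4.0576*m^2 - 8.9536*m - 0.3648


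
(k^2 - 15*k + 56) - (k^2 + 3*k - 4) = 60 - 18*k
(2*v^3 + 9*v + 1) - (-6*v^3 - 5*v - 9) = 8*v^3 + 14*v + 10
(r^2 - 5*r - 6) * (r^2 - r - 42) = r^4 - 6*r^3 - 43*r^2 + 216*r + 252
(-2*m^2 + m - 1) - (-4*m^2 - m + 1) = 2*m^2 + 2*m - 2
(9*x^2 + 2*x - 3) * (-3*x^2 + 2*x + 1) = -27*x^4 + 12*x^3 + 22*x^2 - 4*x - 3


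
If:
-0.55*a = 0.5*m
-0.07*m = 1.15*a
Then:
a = 0.00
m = 0.00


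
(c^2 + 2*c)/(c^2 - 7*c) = (c + 2)/(c - 7)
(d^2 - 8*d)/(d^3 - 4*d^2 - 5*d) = (8 - d)/(-d^2 + 4*d + 5)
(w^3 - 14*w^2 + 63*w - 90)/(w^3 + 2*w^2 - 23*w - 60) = (w^2 - 9*w + 18)/(w^2 + 7*w + 12)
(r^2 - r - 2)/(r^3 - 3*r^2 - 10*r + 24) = (r + 1)/(r^2 - r - 12)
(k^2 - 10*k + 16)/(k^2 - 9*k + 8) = (k - 2)/(k - 1)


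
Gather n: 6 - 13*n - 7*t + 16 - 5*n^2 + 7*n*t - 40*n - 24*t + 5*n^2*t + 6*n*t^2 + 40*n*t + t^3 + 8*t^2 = n^2*(5*t - 5) + n*(6*t^2 + 47*t - 53) + t^3 + 8*t^2 - 31*t + 22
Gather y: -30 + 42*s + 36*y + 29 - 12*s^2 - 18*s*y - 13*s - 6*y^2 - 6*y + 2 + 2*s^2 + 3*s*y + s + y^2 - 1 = -10*s^2 + 30*s - 5*y^2 + y*(30 - 15*s)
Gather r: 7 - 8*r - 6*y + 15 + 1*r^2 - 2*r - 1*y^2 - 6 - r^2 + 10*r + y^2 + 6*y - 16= 0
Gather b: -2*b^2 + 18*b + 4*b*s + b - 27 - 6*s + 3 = -2*b^2 + b*(4*s + 19) - 6*s - 24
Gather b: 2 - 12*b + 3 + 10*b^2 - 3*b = 10*b^2 - 15*b + 5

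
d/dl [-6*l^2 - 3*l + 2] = -12*l - 3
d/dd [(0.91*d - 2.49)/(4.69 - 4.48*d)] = (32.301437 - 30.855104*d)/(4.48*d - 4.69)^3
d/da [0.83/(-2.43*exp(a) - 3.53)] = 2.0169*exp(a)/(2.43*exp(a) + 3.53)^2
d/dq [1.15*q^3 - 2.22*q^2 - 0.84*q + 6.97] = 3.45*q^2 - 4.44*q - 0.84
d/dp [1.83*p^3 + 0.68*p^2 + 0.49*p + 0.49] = 5.49*p^2 + 1.36*p + 0.49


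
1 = 1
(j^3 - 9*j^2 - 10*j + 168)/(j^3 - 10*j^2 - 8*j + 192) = (j - 7)/(j - 8)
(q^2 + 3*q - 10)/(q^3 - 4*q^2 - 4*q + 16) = (q + 5)/(q^2 - 2*q - 8)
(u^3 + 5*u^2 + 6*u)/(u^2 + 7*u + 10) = u*(u + 3)/(u + 5)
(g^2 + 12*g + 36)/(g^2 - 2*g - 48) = (g + 6)/(g - 8)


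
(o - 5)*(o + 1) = o^2 - 4*o - 5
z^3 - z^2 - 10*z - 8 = (z - 4)*(z + 1)*(z + 2)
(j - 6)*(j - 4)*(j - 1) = j^3 - 11*j^2 + 34*j - 24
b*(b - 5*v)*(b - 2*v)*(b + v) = b^4 - 6*b^3*v + 3*b^2*v^2 + 10*b*v^3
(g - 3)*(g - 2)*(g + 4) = g^3 - g^2 - 14*g + 24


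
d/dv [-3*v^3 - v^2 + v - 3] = -9*v^2 - 2*v + 1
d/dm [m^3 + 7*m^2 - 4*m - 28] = 3*m^2 + 14*m - 4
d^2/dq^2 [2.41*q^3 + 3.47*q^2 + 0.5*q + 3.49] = 14.46*q + 6.94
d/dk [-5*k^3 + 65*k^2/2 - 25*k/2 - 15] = -15*k^2 + 65*k - 25/2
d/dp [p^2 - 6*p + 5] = 2*p - 6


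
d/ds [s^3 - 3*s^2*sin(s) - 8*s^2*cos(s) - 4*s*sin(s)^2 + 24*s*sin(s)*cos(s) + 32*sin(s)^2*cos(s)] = 8*s^2*sin(s) - 3*s^2*cos(s) + 3*s^2 - 6*s*sin(s) - 4*s*sin(2*s) - 16*s*cos(s) + 24*s*cos(2*s) - 8*sin(s) + 12*sin(2*s) + 24*sin(3*s) + 2*cos(2*s) - 2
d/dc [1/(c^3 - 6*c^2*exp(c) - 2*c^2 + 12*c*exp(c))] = (6*c^2*exp(c) - 3*c^2 + 4*c - 12*exp(c))/(c^2*(c^2 - 6*c*exp(c) - 2*c + 12*exp(c))^2)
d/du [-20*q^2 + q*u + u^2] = q + 2*u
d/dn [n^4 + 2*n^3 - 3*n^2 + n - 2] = 4*n^3 + 6*n^2 - 6*n + 1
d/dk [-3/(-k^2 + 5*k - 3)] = 3*(5 - 2*k)/(k^2 - 5*k + 3)^2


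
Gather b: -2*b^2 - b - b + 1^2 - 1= -2*b^2 - 2*b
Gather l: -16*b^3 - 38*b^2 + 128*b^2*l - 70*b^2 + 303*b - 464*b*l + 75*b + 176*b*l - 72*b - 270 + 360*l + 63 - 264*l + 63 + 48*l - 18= -16*b^3 - 108*b^2 + 306*b + l*(128*b^2 - 288*b + 144) - 162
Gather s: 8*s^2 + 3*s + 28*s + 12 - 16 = 8*s^2 + 31*s - 4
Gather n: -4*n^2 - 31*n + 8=-4*n^2 - 31*n + 8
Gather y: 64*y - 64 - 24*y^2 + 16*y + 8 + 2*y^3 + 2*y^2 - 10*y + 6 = 2*y^3 - 22*y^2 + 70*y - 50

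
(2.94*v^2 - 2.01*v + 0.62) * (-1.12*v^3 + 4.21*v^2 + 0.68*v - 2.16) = -3.2928*v^5 + 14.6286*v^4 - 7.1573*v^3 - 5.107*v^2 + 4.7632*v - 1.3392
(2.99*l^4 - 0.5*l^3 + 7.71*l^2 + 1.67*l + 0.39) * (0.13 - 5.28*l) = -15.7872*l^5 + 3.0287*l^4 - 40.7738*l^3 - 7.8153*l^2 - 1.8421*l + 0.0507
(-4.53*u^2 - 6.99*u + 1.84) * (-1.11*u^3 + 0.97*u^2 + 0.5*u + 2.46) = 5.0283*u^5 + 3.3648*u^4 - 11.0877*u^3 - 12.854*u^2 - 16.2754*u + 4.5264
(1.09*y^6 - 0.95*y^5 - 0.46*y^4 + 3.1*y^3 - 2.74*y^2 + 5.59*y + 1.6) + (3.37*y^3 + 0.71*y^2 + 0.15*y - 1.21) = 1.09*y^6 - 0.95*y^5 - 0.46*y^4 + 6.47*y^3 - 2.03*y^2 + 5.74*y + 0.39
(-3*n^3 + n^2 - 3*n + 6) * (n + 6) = -3*n^4 - 17*n^3 + 3*n^2 - 12*n + 36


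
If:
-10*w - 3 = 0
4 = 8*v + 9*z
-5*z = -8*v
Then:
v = 5/28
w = -3/10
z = 2/7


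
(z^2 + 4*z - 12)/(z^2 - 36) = (z - 2)/(z - 6)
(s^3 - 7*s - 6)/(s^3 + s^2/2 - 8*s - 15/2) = 2*(s + 2)/(2*s + 5)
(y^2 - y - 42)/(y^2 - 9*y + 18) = (y^2 - y - 42)/(y^2 - 9*y + 18)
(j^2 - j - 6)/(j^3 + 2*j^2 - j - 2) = (j - 3)/(j^2 - 1)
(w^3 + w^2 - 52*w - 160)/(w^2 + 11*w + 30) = (w^2 - 4*w - 32)/(w + 6)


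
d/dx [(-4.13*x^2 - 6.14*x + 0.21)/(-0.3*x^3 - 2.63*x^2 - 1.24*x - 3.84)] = (-1.239*x^4 - 3.684*x^3 - 10.838*x^2 + 32.823*x + 23.838)/(0.09*x^6 + 1.578*x^5 + 7.6609*x^4 + 8.8264*x^3 + 21.736*x^2 + 9.5232*x + 14.7456)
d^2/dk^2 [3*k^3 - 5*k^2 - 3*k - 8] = 18*k - 10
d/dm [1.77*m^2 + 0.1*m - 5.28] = 3.54*m + 0.1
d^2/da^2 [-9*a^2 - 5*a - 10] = -18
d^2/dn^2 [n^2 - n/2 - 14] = 2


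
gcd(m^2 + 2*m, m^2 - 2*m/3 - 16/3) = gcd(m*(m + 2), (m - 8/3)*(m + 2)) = m + 2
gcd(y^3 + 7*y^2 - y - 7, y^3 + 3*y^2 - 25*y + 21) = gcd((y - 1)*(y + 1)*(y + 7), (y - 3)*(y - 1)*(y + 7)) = y^2 + 6*y - 7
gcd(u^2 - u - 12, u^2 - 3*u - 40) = 1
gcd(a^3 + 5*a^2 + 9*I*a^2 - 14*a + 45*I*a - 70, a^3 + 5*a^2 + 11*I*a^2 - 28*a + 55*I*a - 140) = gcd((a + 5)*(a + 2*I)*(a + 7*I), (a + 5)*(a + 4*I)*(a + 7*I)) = a^2 + a*(5 + 7*I) + 35*I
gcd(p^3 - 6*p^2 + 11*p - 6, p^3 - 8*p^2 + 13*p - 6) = p - 1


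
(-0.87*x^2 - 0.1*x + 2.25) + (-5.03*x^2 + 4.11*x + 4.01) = -5.9*x^2 + 4.01*x + 6.26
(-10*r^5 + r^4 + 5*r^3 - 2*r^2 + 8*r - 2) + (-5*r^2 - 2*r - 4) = -10*r^5 + r^4 + 5*r^3 - 7*r^2 + 6*r - 6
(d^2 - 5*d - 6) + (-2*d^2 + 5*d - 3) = -d^2 - 9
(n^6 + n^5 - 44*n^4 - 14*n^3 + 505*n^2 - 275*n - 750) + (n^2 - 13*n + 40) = n^6 + n^5 - 44*n^4 - 14*n^3 + 506*n^2 - 288*n - 710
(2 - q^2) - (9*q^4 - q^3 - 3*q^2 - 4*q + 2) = -9*q^4 + q^3 + 2*q^2 + 4*q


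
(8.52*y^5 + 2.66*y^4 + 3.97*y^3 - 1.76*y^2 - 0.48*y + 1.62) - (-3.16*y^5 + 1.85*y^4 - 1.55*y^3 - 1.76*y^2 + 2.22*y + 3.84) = 11.68*y^5 + 0.81*y^4 + 5.52*y^3 - 2.7*y - 2.22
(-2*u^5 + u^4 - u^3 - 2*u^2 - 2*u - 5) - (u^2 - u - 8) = -2*u^5 + u^4 - u^3 - 3*u^2 - u + 3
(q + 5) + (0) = q + 5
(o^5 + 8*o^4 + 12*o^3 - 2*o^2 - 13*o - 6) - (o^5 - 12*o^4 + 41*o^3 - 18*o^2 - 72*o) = 20*o^4 - 29*o^3 + 16*o^2 + 59*o - 6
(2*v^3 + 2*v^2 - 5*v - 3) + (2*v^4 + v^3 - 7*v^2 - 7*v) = 2*v^4 + 3*v^3 - 5*v^2 - 12*v - 3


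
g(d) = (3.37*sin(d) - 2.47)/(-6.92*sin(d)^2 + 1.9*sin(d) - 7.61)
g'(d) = (13.84*sin(d)*cos(d) - 1.9*cos(d))*(3.37*sin(d) - 2.47)/(-6.92*sin(d)^2 + 1.9*sin(d) - 7.61)^2 + 3.37*cos(d)/(-6.92*sin(d)^2 + 1.9*sin(d) - 7.61)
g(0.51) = 0.10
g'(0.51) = -0.40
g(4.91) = 0.36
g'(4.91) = 0.03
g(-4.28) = -0.05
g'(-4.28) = 0.10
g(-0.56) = 0.40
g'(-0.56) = 0.03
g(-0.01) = 0.33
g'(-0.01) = -0.35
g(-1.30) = 0.36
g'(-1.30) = 0.04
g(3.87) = 0.39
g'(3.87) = -0.06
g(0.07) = 0.30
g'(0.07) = -0.41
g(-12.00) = 0.08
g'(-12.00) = -0.37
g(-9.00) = 0.40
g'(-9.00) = 0.03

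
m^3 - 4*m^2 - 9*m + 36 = (m - 4)*(m - 3)*(m + 3)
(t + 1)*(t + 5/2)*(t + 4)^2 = t^4 + 23*t^3/2 + 93*t^2/2 + 76*t + 40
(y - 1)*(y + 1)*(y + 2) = y^3 + 2*y^2 - y - 2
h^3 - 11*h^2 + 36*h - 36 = (h - 6)*(h - 3)*(h - 2)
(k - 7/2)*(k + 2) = k^2 - 3*k/2 - 7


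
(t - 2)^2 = t^2 - 4*t + 4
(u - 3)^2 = u^2 - 6*u + 9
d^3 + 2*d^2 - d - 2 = (d - 1)*(d + 1)*(d + 2)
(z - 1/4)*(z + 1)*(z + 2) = z^3 + 11*z^2/4 + 5*z/4 - 1/2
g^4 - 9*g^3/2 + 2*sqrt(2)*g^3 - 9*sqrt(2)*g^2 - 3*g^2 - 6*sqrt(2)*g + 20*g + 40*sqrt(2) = (g - 4)*(g - 5/2)*(g + 2)*(g + 2*sqrt(2))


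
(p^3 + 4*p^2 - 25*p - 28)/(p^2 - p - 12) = (p^2 + 8*p + 7)/(p + 3)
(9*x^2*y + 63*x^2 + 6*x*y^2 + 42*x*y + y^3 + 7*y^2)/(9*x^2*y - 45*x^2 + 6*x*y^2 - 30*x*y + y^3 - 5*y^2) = (y + 7)/(y - 5)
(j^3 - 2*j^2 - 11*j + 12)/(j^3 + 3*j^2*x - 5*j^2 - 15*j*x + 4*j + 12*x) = (j + 3)/(j + 3*x)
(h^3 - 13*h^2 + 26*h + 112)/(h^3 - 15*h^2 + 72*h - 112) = (h^2 - 6*h - 16)/(h^2 - 8*h + 16)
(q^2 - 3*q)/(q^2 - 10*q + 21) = q/(q - 7)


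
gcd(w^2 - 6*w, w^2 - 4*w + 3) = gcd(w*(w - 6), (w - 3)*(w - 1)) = 1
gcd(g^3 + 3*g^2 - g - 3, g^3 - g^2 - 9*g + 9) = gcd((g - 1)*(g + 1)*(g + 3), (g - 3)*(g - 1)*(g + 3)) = g^2 + 2*g - 3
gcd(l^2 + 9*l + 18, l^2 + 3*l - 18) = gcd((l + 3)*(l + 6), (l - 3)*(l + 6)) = l + 6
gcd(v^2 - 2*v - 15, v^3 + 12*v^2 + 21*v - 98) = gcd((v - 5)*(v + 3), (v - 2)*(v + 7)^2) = 1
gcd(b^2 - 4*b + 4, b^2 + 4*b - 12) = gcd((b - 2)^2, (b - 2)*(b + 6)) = b - 2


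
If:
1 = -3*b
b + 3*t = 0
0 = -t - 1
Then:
No Solution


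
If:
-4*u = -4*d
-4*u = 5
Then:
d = -5/4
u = -5/4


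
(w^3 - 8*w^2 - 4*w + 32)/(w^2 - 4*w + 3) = (w^3 - 8*w^2 - 4*w + 32)/(w^2 - 4*w + 3)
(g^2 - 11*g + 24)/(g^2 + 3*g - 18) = (g - 8)/(g + 6)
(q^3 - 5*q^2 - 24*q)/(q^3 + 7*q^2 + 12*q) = (q - 8)/(q + 4)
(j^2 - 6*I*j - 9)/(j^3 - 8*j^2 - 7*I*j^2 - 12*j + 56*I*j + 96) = (j - 3*I)/(j^2 - 4*j*(2 + I) + 32*I)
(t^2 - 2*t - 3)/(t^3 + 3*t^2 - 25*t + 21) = (t + 1)/(t^2 + 6*t - 7)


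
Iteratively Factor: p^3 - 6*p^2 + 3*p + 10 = (p - 2)*(p^2 - 4*p - 5) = (p - 5)*(p - 2)*(p + 1)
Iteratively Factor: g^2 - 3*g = (g - 3)*(g)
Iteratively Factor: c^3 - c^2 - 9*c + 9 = (c - 1)*(c^2 - 9) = (c - 1)*(c + 3)*(c - 3)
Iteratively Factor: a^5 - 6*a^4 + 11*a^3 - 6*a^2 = (a)*(a^4 - 6*a^3 + 11*a^2 - 6*a) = a*(a - 3)*(a^3 - 3*a^2 + 2*a) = a^2*(a - 3)*(a^2 - 3*a + 2) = a^2*(a - 3)*(a - 1)*(a - 2)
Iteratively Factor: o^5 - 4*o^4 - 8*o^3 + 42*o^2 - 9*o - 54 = (o + 3)*(o^4 - 7*o^3 + 13*o^2 + 3*o - 18) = (o + 1)*(o + 3)*(o^3 - 8*o^2 + 21*o - 18) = (o - 3)*(o + 1)*(o + 3)*(o^2 - 5*o + 6) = (o - 3)^2*(o + 1)*(o + 3)*(o - 2)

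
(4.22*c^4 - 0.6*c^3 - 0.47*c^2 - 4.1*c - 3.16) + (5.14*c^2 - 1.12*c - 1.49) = 4.22*c^4 - 0.6*c^3 + 4.67*c^2 - 5.22*c - 4.65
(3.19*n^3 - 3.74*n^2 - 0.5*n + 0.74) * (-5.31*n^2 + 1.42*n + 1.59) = -16.9389*n^5 + 24.3892*n^4 + 2.4163*n^3 - 10.586*n^2 + 0.2558*n + 1.1766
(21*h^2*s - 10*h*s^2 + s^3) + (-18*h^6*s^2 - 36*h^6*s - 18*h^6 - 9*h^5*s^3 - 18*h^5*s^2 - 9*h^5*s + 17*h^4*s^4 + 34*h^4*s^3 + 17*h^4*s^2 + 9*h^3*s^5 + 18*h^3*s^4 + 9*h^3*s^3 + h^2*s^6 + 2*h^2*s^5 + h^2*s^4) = -18*h^6*s^2 - 36*h^6*s - 18*h^6 - 9*h^5*s^3 - 18*h^5*s^2 - 9*h^5*s + 17*h^4*s^4 + 34*h^4*s^3 + 17*h^4*s^2 + 9*h^3*s^5 + 18*h^3*s^4 + 9*h^3*s^3 + h^2*s^6 + 2*h^2*s^5 + h^2*s^4 + 21*h^2*s - 10*h*s^2 + s^3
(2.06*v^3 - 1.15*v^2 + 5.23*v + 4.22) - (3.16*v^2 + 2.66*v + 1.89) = 2.06*v^3 - 4.31*v^2 + 2.57*v + 2.33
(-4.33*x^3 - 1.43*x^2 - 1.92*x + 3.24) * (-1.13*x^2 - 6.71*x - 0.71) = 4.8929*x^5 + 30.6702*x^4 + 14.8392*x^3 + 10.2373*x^2 - 20.3772*x - 2.3004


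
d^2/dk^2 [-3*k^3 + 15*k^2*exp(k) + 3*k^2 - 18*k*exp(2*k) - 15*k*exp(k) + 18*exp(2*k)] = 15*k^2*exp(k) - 72*k*exp(2*k) + 45*k*exp(k) - 18*k + 6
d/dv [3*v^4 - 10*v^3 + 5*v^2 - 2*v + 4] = 12*v^3 - 30*v^2 + 10*v - 2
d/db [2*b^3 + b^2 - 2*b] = 6*b^2 + 2*b - 2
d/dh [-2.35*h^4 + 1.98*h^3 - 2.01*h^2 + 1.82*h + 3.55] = -9.4*h^3 + 5.94*h^2 - 4.02*h + 1.82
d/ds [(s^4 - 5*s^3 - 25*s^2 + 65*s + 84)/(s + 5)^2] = (2*s^4 + 15*s^3 - 75*s^2 - 315*s + 157)/(s^3 + 15*s^2 + 75*s + 125)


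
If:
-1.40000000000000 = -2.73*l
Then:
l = 0.51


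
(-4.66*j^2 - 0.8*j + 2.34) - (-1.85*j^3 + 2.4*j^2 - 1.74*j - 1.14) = 1.85*j^3 - 7.06*j^2 + 0.94*j + 3.48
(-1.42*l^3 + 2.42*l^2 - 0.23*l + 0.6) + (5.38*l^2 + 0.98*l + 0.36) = -1.42*l^3 + 7.8*l^2 + 0.75*l + 0.96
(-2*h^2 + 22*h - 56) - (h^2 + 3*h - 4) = -3*h^2 + 19*h - 52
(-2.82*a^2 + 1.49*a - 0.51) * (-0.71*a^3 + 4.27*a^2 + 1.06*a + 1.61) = 2.0022*a^5 - 13.0993*a^4 + 3.7352*a^3 - 5.1385*a^2 + 1.8583*a - 0.8211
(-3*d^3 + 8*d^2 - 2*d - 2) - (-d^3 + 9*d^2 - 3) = -2*d^3 - d^2 - 2*d + 1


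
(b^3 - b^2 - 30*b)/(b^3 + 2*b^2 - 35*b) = (b^2 - b - 30)/(b^2 + 2*b - 35)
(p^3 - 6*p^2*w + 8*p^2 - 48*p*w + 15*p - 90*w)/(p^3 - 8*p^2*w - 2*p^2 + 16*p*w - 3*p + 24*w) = (p^3 - 6*p^2*w + 8*p^2 - 48*p*w + 15*p - 90*w)/(p^3 - 8*p^2*w - 2*p^2 + 16*p*w - 3*p + 24*w)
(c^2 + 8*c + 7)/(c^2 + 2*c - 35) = (c + 1)/(c - 5)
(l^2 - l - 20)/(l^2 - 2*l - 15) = (l + 4)/(l + 3)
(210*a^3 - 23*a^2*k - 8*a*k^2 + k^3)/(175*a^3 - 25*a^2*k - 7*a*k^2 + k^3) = (6*a - k)/(5*a - k)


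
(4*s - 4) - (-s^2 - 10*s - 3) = s^2 + 14*s - 1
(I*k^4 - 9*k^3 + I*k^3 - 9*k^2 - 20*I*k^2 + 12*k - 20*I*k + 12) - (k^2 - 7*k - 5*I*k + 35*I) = I*k^4 - 9*k^3 + I*k^3 - 10*k^2 - 20*I*k^2 + 19*k - 15*I*k + 12 - 35*I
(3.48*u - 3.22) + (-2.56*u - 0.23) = 0.92*u - 3.45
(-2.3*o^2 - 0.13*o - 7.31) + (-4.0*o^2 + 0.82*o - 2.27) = -6.3*o^2 + 0.69*o - 9.58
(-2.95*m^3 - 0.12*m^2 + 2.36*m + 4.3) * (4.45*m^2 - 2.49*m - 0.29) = -13.1275*m^5 + 6.8115*m^4 + 11.6563*m^3 + 13.2934*m^2 - 11.3914*m - 1.247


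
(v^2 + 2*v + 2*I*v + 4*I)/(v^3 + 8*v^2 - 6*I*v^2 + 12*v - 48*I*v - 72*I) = (v + 2*I)/(v^2 + 6*v*(1 - I) - 36*I)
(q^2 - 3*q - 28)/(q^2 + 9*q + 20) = (q - 7)/(q + 5)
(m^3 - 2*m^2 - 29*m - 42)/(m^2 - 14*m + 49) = (m^2 + 5*m + 6)/(m - 7)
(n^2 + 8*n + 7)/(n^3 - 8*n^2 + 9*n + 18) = (n + 7)/(n^2 - 9*n + 18)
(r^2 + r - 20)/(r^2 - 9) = (r^2 + r - 20)/(r^2 - 9)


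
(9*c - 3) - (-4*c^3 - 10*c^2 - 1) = 4*c^3 + 10*c^2 + 9*c - 2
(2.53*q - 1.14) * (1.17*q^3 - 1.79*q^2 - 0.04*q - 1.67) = 2.9601*q^4 - 5.8625*q^3 + 1.9394*q^2 - 4.1795*q + 1.9038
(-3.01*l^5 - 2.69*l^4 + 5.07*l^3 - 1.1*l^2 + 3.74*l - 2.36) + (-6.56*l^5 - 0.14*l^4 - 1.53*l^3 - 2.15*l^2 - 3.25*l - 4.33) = -9.57*l^5 - 2.83*l^4 + 3.54*l^3 - 3.25*l^2 + 0.49*l - 6.69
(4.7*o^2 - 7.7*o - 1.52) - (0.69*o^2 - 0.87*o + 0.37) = 4.01*o^2 - 6.83*o - 1.89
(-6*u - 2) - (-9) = 7 - 6*u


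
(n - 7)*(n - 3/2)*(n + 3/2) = n^3 - 7*n^2 - 9*n/4 + 63/4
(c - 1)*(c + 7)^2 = c^3 + 13*c^2 + 35*c - 49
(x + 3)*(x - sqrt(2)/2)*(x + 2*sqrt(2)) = x^3 + 3*sqrt(2)*x^2/2 + 3*x^2 - 2*x + 9*sqrt(2)*x/2 - 6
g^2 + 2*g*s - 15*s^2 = (g - 3*s)*(g + 5*s)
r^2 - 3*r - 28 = (r - 7)*(r + 4)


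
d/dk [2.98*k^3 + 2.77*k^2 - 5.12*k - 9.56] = 8.94*k^2 + 5.54*k - 5.12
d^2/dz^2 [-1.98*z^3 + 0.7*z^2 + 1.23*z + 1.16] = 1.4 - 11.88*z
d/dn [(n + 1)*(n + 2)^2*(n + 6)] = 4*n^3 + 33*n^2 + 76*n + 52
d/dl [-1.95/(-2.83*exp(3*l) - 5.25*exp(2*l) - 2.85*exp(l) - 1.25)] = (-16.5555*exp(2*l) - 20.475*exp(l) - 5.5575)*exp(l)/(2.83*exp(3*l) + 5.25*exp(2*l) + 2.85*exp(l) + 1.25)^2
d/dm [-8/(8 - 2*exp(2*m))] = -8*exp(2*m)/(exp(2*m) - 4)^2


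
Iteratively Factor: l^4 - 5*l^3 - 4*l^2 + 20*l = (l - 5)*(l^3 - 4*l) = (l - 5)*(l - 2)*(l^2 + 2*l) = (l - 5)*(l - 2)*(l + 2)*(l)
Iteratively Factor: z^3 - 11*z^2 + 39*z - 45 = (z - 3)*(z^2 - 8*z + 15) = (z - 3)^2*(z - 5)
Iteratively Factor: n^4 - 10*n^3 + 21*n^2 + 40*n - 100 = (n - 5)*(n^3 - 5*n^2 - 4*n + 20) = (n - 5)^2*(n^2 - 4) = (n - 5)^2*(n + 2)*(n - 2)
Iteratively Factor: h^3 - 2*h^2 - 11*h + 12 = (h - 4)*(h^2 + 2*h - 3) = (h - 4)*(h + 3)*(h - 1)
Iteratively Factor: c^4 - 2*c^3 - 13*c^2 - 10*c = (c + 1)*(c^3 - 3*c^2 - 10*c) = c*(c + 1)*(c^2 - 3*c - 10) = c*(c - 5)*(c + 1)*(c + 2)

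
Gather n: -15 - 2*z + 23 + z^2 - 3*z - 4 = z^2 - 5*z + 4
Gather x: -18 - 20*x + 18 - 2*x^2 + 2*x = -2*x^2 - 18*x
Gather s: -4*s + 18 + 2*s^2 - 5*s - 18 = 2*s^2 - 9*s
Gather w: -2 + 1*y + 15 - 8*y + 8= 21 - 7*y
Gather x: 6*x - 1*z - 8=6*x - z - 8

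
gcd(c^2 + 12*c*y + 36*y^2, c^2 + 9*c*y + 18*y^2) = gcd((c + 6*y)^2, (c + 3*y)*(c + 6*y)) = c + 6*y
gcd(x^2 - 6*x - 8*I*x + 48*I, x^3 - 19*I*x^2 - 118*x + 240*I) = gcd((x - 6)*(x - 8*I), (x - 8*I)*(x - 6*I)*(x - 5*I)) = x - 8*I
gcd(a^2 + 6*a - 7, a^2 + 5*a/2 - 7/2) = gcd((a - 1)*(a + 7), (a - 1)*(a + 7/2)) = a - 1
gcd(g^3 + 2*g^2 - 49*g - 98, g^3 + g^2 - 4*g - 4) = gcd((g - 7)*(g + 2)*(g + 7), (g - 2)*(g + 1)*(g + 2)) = g + 2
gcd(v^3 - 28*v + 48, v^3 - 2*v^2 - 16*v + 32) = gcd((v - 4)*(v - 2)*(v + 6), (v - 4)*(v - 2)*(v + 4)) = v^2 - 6*v + 8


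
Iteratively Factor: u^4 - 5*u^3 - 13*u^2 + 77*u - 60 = (u - 1)*(u^3 - 4*u^2 - 17*u + 60) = (u - 3)*(u - 1)*(u^2 - u - 20) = (u - 3)*(u - 1)*(u + 4)*(u - 5)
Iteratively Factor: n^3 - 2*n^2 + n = (n - 1)*(n^2 - n) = n*(n - 1)*(n - 1)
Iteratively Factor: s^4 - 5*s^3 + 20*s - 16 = (s - 1)*(s^3 - 4*s^2 - 4*s + 16) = (s - 1)*(s + 2)*(s^2 - 6*s + 8) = (s - 4)*(s - 1)*(s + 2)*(s - 2)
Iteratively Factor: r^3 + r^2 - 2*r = (r)*(r^2 + r - 2) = r*(r + 2)*(r - 1)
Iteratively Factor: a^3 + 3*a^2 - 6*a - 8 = (a - 2)*(a^2 + 5*a + 4) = (a - 2)*(a + 4)*(a + 1)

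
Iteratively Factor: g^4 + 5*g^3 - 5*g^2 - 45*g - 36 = (g + 4)*(g^3 + g^2 - 9*g - 9) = (g - 3)*(g + 4)*(g^2 + 4*g + 3) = (g - 3)*(g + 3)*(g + 4)*(g + 1)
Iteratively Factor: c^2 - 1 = (c + 1)*(c - 1)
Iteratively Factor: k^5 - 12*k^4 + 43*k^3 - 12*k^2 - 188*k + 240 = (k + 2)*(k^4 - 14*k^3 + 71*k^2 - 154*k + 120) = (k - 3)*(k + 2)*(k^3 - 11*k^2 + 38*k - 40) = (k - 5)*(k - 3)*(k + 2)*(k^2 - 6*k + 8) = (k - 5)*(k - 4)*(k - 3)*(k + 2)*(k - 2)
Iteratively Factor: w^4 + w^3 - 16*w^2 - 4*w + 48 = (w + 2)*(w^3 - w^2 - 14*w + 24) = (w + 2)*(w + 4)*(w^2 - 5*w + 6) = (w - 3)*(w + 2)*(w + 4)*(w - 2)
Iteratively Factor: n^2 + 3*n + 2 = (n + 1)*(n + 2)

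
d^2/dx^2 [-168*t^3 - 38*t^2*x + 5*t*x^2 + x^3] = 10*t + 6*x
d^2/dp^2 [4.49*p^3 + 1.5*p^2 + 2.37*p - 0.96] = 26.94*p + 3.0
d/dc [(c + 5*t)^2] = 2*c + 10*t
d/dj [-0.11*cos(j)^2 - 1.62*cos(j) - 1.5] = (0.22*cos(j) + 1.62)*sin(j)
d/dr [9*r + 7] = 9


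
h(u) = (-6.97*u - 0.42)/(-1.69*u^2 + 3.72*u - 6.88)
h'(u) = (-6.97*u - 0.42)*(3.38*u - 3.72)/(-1.69*u^2 + 3.72*u - 6.88)^2 - 6.97/(-1.69*u^2 + 3.72*u - 6.88)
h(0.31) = 0.44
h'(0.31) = 1.38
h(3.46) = 1.72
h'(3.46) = -0.48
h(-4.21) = -0.55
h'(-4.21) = -0.06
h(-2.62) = -0.63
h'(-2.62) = -0.03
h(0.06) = 0.13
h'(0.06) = 1.11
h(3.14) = 1.88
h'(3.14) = -0.51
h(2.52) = 2.18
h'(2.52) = -0.43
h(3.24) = 1.83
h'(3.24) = -0.50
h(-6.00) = -0.46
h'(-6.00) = -0.05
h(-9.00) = -0.35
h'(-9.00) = -0.03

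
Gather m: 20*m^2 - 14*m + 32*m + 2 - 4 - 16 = 20*m^2 + 18*m - 18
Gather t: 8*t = 8*t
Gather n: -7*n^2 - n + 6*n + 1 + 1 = -7*n^2 + 5*n + 2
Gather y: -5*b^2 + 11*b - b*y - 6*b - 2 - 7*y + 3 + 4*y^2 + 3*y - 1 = -5*b^2 + 5*b + 4*y^2 + y*(-b - 4)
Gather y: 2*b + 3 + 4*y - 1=2*b + 4*y + 2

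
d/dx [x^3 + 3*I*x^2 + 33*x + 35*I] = 3*x^2 + 6*I*x + 33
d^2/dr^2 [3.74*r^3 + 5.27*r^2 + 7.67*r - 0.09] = 22.44*r + 10.54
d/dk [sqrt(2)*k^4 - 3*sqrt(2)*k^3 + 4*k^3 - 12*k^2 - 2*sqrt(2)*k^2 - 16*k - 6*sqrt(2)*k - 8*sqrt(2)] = 4*sqrt(2)*k^3 - 9*sqrt(2)*k^2 + 12*k^2 - 24*k - 4*sqrt(2)*k - 16 - 6*sqrt(2)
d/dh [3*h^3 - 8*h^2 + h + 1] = 9*h^2 - 16*h + 1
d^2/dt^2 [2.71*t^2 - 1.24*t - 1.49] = 5.42000000000000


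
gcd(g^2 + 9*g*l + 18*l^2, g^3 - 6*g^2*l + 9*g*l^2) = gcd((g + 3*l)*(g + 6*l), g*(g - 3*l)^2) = 1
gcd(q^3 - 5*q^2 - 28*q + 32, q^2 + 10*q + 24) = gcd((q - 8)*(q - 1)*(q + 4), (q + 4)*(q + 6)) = q + 4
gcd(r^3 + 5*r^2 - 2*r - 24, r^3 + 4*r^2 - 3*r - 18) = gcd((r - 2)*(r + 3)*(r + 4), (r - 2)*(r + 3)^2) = r^2 + r - 6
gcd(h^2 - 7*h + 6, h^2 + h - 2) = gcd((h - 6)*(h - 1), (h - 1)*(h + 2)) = h - 1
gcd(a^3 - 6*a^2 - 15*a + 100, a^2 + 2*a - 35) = a - 5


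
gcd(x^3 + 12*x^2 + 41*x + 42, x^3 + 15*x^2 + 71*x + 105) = x^2 + 10*x + 21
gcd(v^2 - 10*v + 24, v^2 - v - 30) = v - 6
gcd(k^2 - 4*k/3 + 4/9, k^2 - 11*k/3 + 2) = k - 2/3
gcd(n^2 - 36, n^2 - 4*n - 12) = n - 6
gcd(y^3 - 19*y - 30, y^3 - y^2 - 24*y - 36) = y^2 + 5*y + 6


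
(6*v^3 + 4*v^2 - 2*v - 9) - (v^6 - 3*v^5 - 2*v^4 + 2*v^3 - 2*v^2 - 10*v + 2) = -v^6 + 3*v^5 + 2*v^4 + 4*v^3 + 6*v^2 + 8*v - 11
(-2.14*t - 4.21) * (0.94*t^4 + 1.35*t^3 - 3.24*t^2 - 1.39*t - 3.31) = -2.0116*t^5 - 6.8464*t^4 + 1.2501*t^3 + 16.615*t^2 + 12.9353*t + 13.9351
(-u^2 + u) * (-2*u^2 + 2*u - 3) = 2*u^4 - 4*u^3 + 5*u^2 - 3*u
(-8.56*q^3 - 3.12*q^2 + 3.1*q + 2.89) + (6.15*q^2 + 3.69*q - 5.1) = -8.56*q^3 + 3.03*q^2 + 6.79*q - 2.21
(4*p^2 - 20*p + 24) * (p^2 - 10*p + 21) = 4*p^4 - 60*p^3 + 308*p^2 - 660*p + 504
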